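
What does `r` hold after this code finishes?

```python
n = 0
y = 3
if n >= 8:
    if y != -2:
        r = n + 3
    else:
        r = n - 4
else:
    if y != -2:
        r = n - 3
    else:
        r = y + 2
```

n=0, y=3
n >= 8 is False; y != -2 is True
→ r = n - 3 = -3

-3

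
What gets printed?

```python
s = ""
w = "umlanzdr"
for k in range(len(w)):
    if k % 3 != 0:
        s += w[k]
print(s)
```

mlnzr

k=0: skip
k=1: add 'm' → 'm'
k=2: add 'l' → 'ml'
k=3: skip
k=4: add 'n' → 'mln'
k=5: add 'z' → 'mlnz'
k=6: skip
k=7: add 'r' → 'mlnzr'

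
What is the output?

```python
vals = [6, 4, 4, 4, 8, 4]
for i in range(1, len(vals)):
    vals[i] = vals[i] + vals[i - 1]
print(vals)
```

[6, 10, 14, 18, 26, 30]

i=1: vals[1] = 4+6 = 10 → [6, 10, 4, 4, 8, 4]
i=2: vals[2] = 4+10 = 14 → [6, 10, 14, 4, 8, 4]
i=3: vals[3] = 4+14 = 18 → [6, 10, 14, 18, 8, 4]
i=4: vals[4] = 8+18 = 26 → [6, 10, 14, 18, 26, 4]
i=5: vals[5] = 4+26 = 30 → [6, 10, 14, 18, 26, 30]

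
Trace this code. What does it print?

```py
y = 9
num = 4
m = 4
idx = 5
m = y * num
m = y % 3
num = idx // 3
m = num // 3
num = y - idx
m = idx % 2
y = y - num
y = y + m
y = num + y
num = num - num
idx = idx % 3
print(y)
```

10

m = 9*4 = 36
m = 9%3 = 0
num = 5//3 = 1
m = 1//3 = 0
num = 9-5 = 4
m = 5%2 = 1
y = 9-4 = 5
y = 5+1 = 6
y = 4+6 = 10
num = 4-4 = 0
idx = 5%3 = 2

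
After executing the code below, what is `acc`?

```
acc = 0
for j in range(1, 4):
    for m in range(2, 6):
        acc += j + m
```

j=1,m=2: acc = 0+3 = 3
j=1,m=3: acc = 3+4 = 7
j=1,m=4: acc = 7+5 = 12
j=1,m=5: acc = 12+6 = 18
j=2,m=2: acc = 18+4 = 22
j=2,m=3: acc = 22+5 = 27
j=2,m=4: acc = 27+6 = 33
j=2,m=5: acc = 33+7 = 40
j=3,m=2: acc = 40+5 = 45
j=3,m=3: acc = 45+6 = 51
j=3,m=4: acc = 51+7 = 58
j=3,m=5: acc = 58+8 = 66

66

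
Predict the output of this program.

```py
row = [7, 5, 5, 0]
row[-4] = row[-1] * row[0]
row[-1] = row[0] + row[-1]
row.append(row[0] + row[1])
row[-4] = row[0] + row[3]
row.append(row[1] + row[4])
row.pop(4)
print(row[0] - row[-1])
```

-5

row[-4] = row[-1]*row[0] = 0*7 = 0 → [0, 5, 5, 0]
row[-1] = row[0]+row[-1] = 0+0 = 0 → [0, 5, 5, 0]
append row[0]+row[1] = 0+5 = 5 → [0, 5, 5, 0, 5]
row[-4] = row[0]+row[3] = 0+0 = 0 → [0, 0, 5, 0, 5]
append row[1]+row[4] = 0+5 = 5 → [0, 0, 5, 0, 5, 5]
pop(4) removes 5 → [0, 0, 5, 0, 5]
row[0]-row[-1] = 0-5 = -5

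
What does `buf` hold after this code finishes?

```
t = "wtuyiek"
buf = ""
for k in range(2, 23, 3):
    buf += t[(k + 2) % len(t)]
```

'iwykuet'

k=2: add t[4]='i' → 'i'
k=5: add t[0]='w' → 'iw'
k=8: add t[3]='y' → 'iwy'
k=11: add t[6]='k' → 'iwyk'
k=14: add t[2]='u' → 'iwyku'
k=17: add t[5]='e' → 'iwykue'
k=20: add t[1]='t' → 'iwykuet'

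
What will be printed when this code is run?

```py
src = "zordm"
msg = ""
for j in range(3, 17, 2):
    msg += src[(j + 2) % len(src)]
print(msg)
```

zrmodzr

j=3: add src[0]='z' → 'z'
j=5: add src[2]='r' → 'zr'
j=7: add src[4]='m' → 'zrm'
j=9: add src[1]='o' → 'zrmo'
j=11: add src[3]='d' → 'zrmod'
j=13: add src[0]='z' → 'zrmodz'
j=15: add src[2]='r' → 'zrmodzr'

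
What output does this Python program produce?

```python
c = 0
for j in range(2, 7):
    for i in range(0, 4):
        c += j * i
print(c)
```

120

j=2,i=0: c = 0+0 = 0
j=2,i=1: c = 0+2 = 2
j=2,i=2: c = 2+4 = 6
j=2,i=3: c = 6+6 = 12
j=3,i=0: c = 12+0 = 12
j=3,i=1: c = 12+3 = 15
j=3,i=2: c = 15+6 = 21
j=3,i=3: c = 21+9 = 30
j=4,i=0: c = 30+0 = 30
j=4,i=1: c = 30+4 = 34
j=4,i=2: c = 34+8 = 42
j=4,i=3: c = 42+12 = 54
j=5,i=0: c = 54+0 = 54
j=5,i=1: c = 54+5 = 59
j=5,i=2: c = 59+10 = 69
j=5,i=3: c = 69+15 = 84
j=6,i=0: c = 84+0 = 84
j=6,i=1: c = 84+6 = 90
j=6,i=2: c = 90+12 = 102
j=6,i=3: c = 102+18 = 120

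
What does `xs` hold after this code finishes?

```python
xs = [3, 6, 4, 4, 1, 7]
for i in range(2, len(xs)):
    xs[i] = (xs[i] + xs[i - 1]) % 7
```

[3, 6, 3, 0, 1, 1]

i=2: xs[2] = (4+6)%7 = 3 → [3, 6, 3, 4, 1, 7]
i=3: xs[3] = (4+3)%7 = 0 → [3, 6, 3, 0, 1, 7]
i=4: xs[4] = (1+0)%7 = 1 → [3, 6, 3, 0, 1, 7]
i=5: xs[5] = (7+1)%7 = 1 → [3, 6, 3, 0, 1, 1]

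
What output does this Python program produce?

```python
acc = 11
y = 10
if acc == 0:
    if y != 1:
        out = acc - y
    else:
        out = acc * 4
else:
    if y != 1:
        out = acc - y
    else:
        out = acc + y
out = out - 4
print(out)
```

-3

acc=11, y=10
acc == 0 is False; y != 1 is True
→ out = acc - y = 1
out = 1-4 = -3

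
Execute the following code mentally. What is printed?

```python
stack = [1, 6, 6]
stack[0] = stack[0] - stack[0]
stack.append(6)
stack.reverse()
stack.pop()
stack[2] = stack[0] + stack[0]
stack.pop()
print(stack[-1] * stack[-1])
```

36

stack[0] = stack[0]-stack[0] = 1-1 = 0 → [0, 6, 6]
append 6 → [0, 6, 6, 6]
reverse → [6, 6, 6, 0]
pop() removes 0 → [6, 6, 6]
stack[2] = stack[0]+stack[0] = 6+6 = 12 → [6, 6, 12]
pop() removes 12 → [6, 6]
stack[-1]*stack[-1] = 6*6 = 36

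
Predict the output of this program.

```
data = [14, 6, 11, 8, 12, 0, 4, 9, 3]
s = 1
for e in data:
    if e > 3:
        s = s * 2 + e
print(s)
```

e=14: >3, s = 1*2+14 = 16
e=6: >3, s = 16*2+6 = 38
e=11: >3, s = 38*2+11 = 87
e=8: >3, s = 87*2+8 = 182
e=12: >3, s = 182*2+12 = 376
e=0: not >3
e=4: >3, s = 376*2+4 = 756
e=9: >3, s = 756*2+9 = 1521
e=3: not >3

1521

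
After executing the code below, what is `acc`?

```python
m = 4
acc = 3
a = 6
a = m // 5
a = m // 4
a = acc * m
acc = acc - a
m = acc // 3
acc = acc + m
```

a = 4//5 = 0
a = 4//4 = 1
a = 3*4 = 12
acc = 3-12 = -9
m = (-9)//3 = -3
acc = (-9)+(-3) = -12

-12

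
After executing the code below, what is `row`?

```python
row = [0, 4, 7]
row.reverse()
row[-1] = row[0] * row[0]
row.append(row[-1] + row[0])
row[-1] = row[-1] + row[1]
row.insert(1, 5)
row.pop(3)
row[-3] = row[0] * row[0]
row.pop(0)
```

[49, 4, 60]

reverse → [7, 4, 0]
row[-1] = row[0]*row[0] = 7*7 = 49 → [7, 4, 49]
append row[-1]+row[0] = 49+7 = 56 → [7, 4, 49, 56]
row[-1] = row[-1]+row[1] = 56+4 = 60 → [7, 4, 49, 60]
insert 5 at 1 → [7, 5, 4, 49, 60]
pop(3) removes 49 → [7, 5, 4, 60]
row[-3] = row[0]*row[0] = 7*7 = 49 → [7, 49, 4, 60]
pop(0) removes 7 → [49, 4, 60]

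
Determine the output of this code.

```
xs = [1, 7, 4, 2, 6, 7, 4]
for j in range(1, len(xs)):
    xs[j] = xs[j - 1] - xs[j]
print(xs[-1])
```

j=1: xs[1] = 1-7 = -6 → [1, -6, 4, 2, 6, 7, 4]
j=2: xs[2] = (-6)-4 = -10 → [1, -6, -10, 2, 6, 7, 4]
j=3: xs[3] = (-10)-2 = -12 → [1, -6, -10, -12, 6, 7, 4]
j=4: xs[4] = (-12)-6 = -18 → [1, -6, -10, -12, -18, 7, 4]
j=5: xs[5] = (-18)-7 = -25 → [1, -6, -10, -12, -18, -25, 4]
j=6: xs[6] = (-25)-4 = -29 → [1, -6, -10, -12, -18, -25, -29]

-29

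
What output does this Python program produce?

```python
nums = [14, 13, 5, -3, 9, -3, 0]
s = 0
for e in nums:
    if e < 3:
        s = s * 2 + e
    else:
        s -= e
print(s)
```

-310

e=14: not <3, s = 0-14 = -14
e=13: not <3, s = (-14)-13 = -27
e=5: not <3, s = (-27)-5 = -32
e=-3: <3, s = (-32)*2+(-3) = -67
e=9: not <3, s = (-67)-9 = -76
e=-3: <3, s = (-76)*2+(-3) = -155
e=0: <3, s = (-155)*2+0 = -310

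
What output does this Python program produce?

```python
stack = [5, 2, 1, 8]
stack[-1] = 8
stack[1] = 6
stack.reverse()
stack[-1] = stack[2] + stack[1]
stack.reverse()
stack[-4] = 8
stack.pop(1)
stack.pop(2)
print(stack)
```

stack[-1] = 8 → [5, 2, 1, 8]
stack[1] = 6 → [5, 6, 1, 8]
reverse → [8, 1, 6, 5]
stack[-1] = stack[2]+stack[1] = 6+1 = 7 → [8, 1, 6, 7]
reverse → [7, 6, 1, 8]
stack[-4] = 8 → [8, 6, 1, 8]
pop(1) removes 6 → [8, 1, 8]
pop(2) removes 8 → [8, 1]

[8, 1]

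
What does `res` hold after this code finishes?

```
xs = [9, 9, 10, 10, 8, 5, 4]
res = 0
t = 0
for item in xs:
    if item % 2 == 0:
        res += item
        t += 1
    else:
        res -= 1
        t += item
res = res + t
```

56

item=9: not even, res = 0-1 = -1; t=9
item=9: not even, res = (-1)-1 = -2; t=18
item=10: even, res = (-2)+10 = 8; t=19
item=10: even, res = 8+10 = 18; t=20
item=8: even, res = 18+8 = 26; t=21
item=5: not even, res = 26-1 = 25; t=26
item=4: even, res = 25+4 = 29; t=27
res+t = 29+27 = 56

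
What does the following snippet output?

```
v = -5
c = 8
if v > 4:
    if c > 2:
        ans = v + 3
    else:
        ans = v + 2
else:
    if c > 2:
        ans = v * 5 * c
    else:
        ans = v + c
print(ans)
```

-200

v=-5, c=8
v > 4 is False; c > 2 is True
→ ans = v * 5 * c = -200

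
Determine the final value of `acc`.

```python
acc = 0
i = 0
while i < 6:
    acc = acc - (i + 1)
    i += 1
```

-21

i=0: acc = 0-1 = -1
i=1: acc = (-1)-2 = -3
i=2: acc = (-3)-3 = -6
i=3: acc = (-6)-4 = -10
i=4: acc = (-10)-5 = -15
i=5: acc = (-15)-6 = -21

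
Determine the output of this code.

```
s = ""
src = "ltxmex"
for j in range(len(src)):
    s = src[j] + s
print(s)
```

xemxtl

j=0: prepend 'l' → 'l'
j=1: prepend 't' → 'tl'
j=2: prepend 'x' → 'xtl'
j=3: prepend 'm' → 'mxtl'
j=4: prepend 'e' → 'emxtl'
j=5: prepend 'x' → 'xemxtl'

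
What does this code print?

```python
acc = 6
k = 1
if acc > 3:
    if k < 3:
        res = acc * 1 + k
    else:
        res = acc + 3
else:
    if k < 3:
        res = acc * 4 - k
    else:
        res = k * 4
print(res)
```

7

acc=6, k=1
acc > 3 is True; k < 3 is True
→ res = acc * 1 + k = 7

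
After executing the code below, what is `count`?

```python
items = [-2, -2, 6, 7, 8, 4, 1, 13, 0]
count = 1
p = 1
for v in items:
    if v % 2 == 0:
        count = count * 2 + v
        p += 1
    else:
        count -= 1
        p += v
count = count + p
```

72

v=-2: even, count = 1*2+(-2) = 0; p=2
v=-2: even, count = 0*2+(-2) = -2; p=3
v=6: even, count = (-2)*2+6 = 2; p=4
v=7: not even, count = 2-1 = 1; p=11
v=8: even, count = 1*2+8 = 10; p=12
v=4: even, count = 10*2+4 = 24; p=13
v=1: not even, count = 24-1 = 23; p=14
v=13: not even, count = 23-1 = 22; p=27
v=0: even, count = 22*2+0 = 44; p=28
count+p = 44+28 = 72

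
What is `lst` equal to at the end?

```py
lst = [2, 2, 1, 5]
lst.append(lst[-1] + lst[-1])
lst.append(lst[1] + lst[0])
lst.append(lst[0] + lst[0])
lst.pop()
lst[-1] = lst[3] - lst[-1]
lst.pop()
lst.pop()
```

append lst[-1]+lst[-1] = 5+5 = 10 → [2, 2, 1, 5, 10]
append lst[1]+lst[0] = 2+2 = 4 → [2, 2, 1, 5, 10, 4]
append lst[0]+lst[0] = 2+2 = 4 → [2, 2, 1, 5, 10, 4, 4]
pop() removes 4 → [2, 2, 1, 5, 10, 4]
lst[-1] = lst[3]-lst[-1] = 5-4 = 1 → [2, 2, 1, 5, 10, 1]
pop() removes 1 → [2, 2, 1, 5, 10]
pop() removes 10 → [2, 2, 1, 5]

[2, 2, 1, 5]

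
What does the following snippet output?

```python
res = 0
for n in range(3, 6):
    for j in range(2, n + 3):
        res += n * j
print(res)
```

n=3,j=2: res = 0+6 = 6
n=3,j=3: res = 6+9 = 15
n=3,j=4: res = 15+12 = 27
n=3,j=5: res = 27+15 = 42
n=4,j=2: res = 42+8 = 50
n=4,j=3: res = 50+12 = 62
n=4,j=4: res = 62+16 = 78
n=4,j=5: res = 78+20 = 98
n=4,j=6: res = 98+24 = 122
n=5,j=2: res = 122+10 = 132
n=5,j=3: res = 132+15 = 147
n=5,j=4: res = 147+20 = 167
n=5,j=5: res = 167+25 = 192
n=5,j=6: res = 192+30 = 222
n=5,j=7: res = 222+35 = 257

257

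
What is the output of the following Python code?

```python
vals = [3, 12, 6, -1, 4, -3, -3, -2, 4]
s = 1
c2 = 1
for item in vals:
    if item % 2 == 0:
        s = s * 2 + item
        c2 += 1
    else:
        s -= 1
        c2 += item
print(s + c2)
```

242

item=3: not even, s = 1-1 = 0; c2=4
item=12: even, s = 0*2+12 = 12; c2=5
item=6: even, s = 12*2+6 = 30; c2=6
item=-1: not even, s = 30-1 = 29; c2=5
item=4: even, s = 29*2+4 = 62; c2=6
item=-3: not even, s = 62-1 = 61; c2=3
item=-3: not even, s = 61-1 = 60; c2=0
item=-2: even, s = 60*2+(-2) = 118; c2=1
item=4: even, s = 118*2+4 = 240; c2=2
s+c2 = 240+2 = 242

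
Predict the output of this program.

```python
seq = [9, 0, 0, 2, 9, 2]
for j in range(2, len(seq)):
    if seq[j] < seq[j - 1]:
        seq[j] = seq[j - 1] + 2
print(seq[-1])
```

11

j=2: 0>=0, unchanged → [9, 0, 0, 2, 9, 2]
j=3: 2>=0, unchanged → [9, 0, 0, 2, 9, 2]
j=4: 9>=2, unchanged → [9, 0, 0, 2, 9, 2]
j=5: 2<9, seq[5] = 9+2 = 11 → [9, 0, 0, 2, 9, 11]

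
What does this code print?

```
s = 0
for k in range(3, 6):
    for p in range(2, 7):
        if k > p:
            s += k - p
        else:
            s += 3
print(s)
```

37

k=3,p=2: 3>2, s = 0+1 = 1
k=3,p=3: not 3>3, s = 1+3 = 4
k=3,p=4: not 3>4, s = 4+3 = 7
k=3,p=5: not 3>5, s = 7+3 = 10
k=3,p=6: not 3>6, s = 10+3 = 13
k=4,p=2: 4>2, s = 13+2 = 15
k=4,p=3: 4>3, s = 15+1 = 16
k=4,p=4: not 4>4, s = 16+3 = 19
k=4,p=5: not 4>5, s = 19+3 = 22
k=4,p=6: not 4>6, s = 22+3 = 25
k=5,p=2: 5>2, s = 25+3 = 28
k=5,p=3: 5>3, s = 28+2 = 30
k=5,p=4: 5>4, s = 30+1 = 31
k=5,p=5: not 5>5, s = 31+3 = 34
k=5,p=6: not 5>6, s = 34+3 = 37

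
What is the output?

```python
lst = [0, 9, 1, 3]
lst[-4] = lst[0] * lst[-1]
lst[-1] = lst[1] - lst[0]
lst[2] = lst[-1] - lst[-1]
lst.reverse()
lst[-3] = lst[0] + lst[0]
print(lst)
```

[9, 18, 9, 0]

lst[-4] = lst[0]*lst[-1] = 0*3 = 0 → [0, 9, 1, 3]
lst[-1] = lst[1]-lst[0] = 9-0 = 9 → [0, 9, 1, 9]
lst[2] = lst[-1]-lst[-1] = 9-9 = 0 → [0, 9, 0, 9]
reverse → [9, 0, 9, 0]
lst[-3] = lst[0]+lst[0] = 9+9 = 18 → [9, 18, 9, 0]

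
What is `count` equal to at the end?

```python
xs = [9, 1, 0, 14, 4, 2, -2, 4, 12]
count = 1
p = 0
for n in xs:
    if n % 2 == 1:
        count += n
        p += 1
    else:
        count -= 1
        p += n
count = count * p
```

n=9: odd, count = 1+9 = 10; p=1
n=1: odd, count = 10+1 = 11; p=2
n=0: not odd, count = 11-1 = 10; p=2
n=14: not odd, count = 10-1 = 9; p=16
n=4: not odd, count = 9-1 = 8; p=20
n=2: not odd, count = 8-1 = 7; p=22
n=-2: not odd, count = 7-1 = 6; p=20
n=4: not odd, count = 6-1 = 5; p=24
n=12: not odd, count = 5-1 = 4; p=36
count*p = 4*36 = 144

144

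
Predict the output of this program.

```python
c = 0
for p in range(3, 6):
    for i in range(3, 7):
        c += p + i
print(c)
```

102

p=3,i=3: c = 0+6 = 6
p=3,i=4: c = 6+7 = 13
p=3,i=5: c = 13+8 = 21
p=3,i=6: c = 21+9 = 30
p=4,i=3: c = 30+7 = 37
p=4,i=4: c = 37+8 = 45
p=4,i=5: c = 45+9 = 54
p=4,i=6: c = 54+10 = 64
p=5,i=3: c = 64+8 = 72
p=5,i=4: c = 72+9 = 81
p=5,i=5: c = 81+10 = 91
p=5,i=6: c = 91+11 = 102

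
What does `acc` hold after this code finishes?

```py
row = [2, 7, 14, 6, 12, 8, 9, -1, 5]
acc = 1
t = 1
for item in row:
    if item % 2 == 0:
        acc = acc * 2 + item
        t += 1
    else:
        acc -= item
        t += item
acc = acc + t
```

item=2: even, acc = 1*2+2 = 4; t=2
item=7: not even, acc = 4-7 = -3; t=9
item=14: even, acc = (-3)*2+14 = 8; t=10
item=6: even, acc = 8*2+6 = 22; t=11
item=12: even, acc = 22*2+12 = 56; t=12
item=8: even, acc = 56*2+8 = 120; t=13
item=9: not even, acc = 120-9 = 111; t=22
item=-1: not even, acc = 111-(-1) = 112; t=21
item=5: not even, acc = 112-5 = 107; t=26
acc+t = 107+26 = 133

133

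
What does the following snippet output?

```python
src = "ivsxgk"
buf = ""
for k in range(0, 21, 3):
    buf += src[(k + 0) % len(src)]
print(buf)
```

ixixixi

k=0: add src[0]='i' → 'i'
k=3: add src[3]='x' → 'ix'
k=6: add src[0]='i' → 'ixi'
k=9: add src[3]='x' → 'ixix'
k=12: add src[0]='i' → 'ixixi'
k=15: add src[3]='x' → 'ixixix'
k=18: add src[0]='i' → 'ixixixi'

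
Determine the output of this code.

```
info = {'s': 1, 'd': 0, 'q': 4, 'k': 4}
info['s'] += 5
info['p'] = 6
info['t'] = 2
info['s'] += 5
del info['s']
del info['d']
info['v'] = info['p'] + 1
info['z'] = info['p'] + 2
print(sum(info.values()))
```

31

info['s'] = 1+5 = 6 → {'s': 6, 'd': 0, 'q': 4, 'k': 4}
info['p'] = 6 → {'s': 6, 'd': 0, 'q': 4, 'k': 4, 'p': 6}
info['t'] = 2 → {'s': 6, 'd': 0, 'q': 4, 'k': 4, 'p': 6, 't': 2}
info['s'] = 6+5 = 11 → {'s': 11, 'd': 0, 'q': 4, 'k': 4, 'p': 6, 't': 2}
del 's' → {'d': 0, 'q': 4, 'k': 4, 'p': 6, 't': 2}
del 'd' → {'q': 4, 'k': 4, 'p': 6, 't': 2}
info['v'] = info['p']+1 = 7 → {'q': 4, 'k': 4, 'p': 6, 't': 2, 'v': 7}
info['z'] = info['p']+2 = 8 → {'q': 4, 'k': 4, 'p': 6, 't': 2, 'v': 7, 'z': 8}
sum of values = 31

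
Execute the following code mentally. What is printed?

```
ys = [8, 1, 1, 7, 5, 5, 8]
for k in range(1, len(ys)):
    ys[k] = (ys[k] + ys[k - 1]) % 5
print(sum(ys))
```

k=1: ys[1] = (1+8)%5 = 4 → [8, 4, 1, 7, 5, 5, 8]
k=2: ys[2] = (1+4)%5 = 0 → [8, 4, 0, 7, 5, 5, 8]
k=3: ys[3] = (7+0)%5 = 2 → [8, 4, 0, 2, 5, 5, 8]
k=4: ys[4] = (5+2)%5 = 2 → [8, 4, 0, 2, 2, 5, 8]
k=5: ys[5] = (5+2)%5 = 2 → [8, 4, 0, 2, 2, 2, 8]
k=6: ys[6] = (8+2)%5 = 0 → [8, 4, 0, 2, 2, 2, 0]
sum = 18

18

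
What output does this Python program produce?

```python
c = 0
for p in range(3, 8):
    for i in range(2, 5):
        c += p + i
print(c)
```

120

p=3,i=2: c = 0+5 = 5
p=3,i=3: c = 5+6 = 11
p=3,i=4: c = 11+7 = 18
p=4,i=2: c = 18+6 = 24
p=4,i=3: c = 24+7 = 31
p=4,i=4: c = 31+8 = 39
p=5,i=2: c = 39+7 = 46
p=5,i=3: c = 46+8 = 54
p=5,i=4: c = 54+9 = 63
p=6,i=2: c = 63+8 = 71
p=6,i=3: c = 71+9 = 80
p=6,i=4: c = 80+10 = 90
p=7,i=2: c = 90+9 = 99
p=7,i=3: c = 99+10 = 109
p=7,i=4: c = 109+11 = 120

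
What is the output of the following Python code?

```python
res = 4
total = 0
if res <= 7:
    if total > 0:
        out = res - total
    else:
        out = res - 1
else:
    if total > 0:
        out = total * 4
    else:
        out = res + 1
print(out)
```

res=4, total=0
res <= 7 is True; total > 0 is False
→ out = res - 1 = 3

3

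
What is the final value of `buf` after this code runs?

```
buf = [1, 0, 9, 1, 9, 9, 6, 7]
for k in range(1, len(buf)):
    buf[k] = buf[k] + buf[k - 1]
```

k=1: buf[1] = 0+1 = 1 → [1, 1, 9, 1, 9, 9, 6, 7]
k=2: buf[2] = 9+1 = 10 → [1, 1, 10, 1, 9, 9, 6, 7]
k=3: buf[3] = 1+10 = 11 → [1, 1, 10, 11, 9, 9, 6, 7]
k=4: buf[4] = 9+11 = 20 → [1, 1, 10, 11, 20, 9, 6, 7]
k=5: buf[5] = 9+20 = 29 → [1, 1, 10, 11, 20, 29, 6, 7]
k=6: buf[6] = 6+29 = 35 → [1, 1, 10, 11, 20, 29, 35, 7]
k=7: buf[7] = 7+35 = 42 → [1, 1, 10, 11, 20, 29, 35, 42]

[1, 1, 10, 11, 20, 29, 35, 42]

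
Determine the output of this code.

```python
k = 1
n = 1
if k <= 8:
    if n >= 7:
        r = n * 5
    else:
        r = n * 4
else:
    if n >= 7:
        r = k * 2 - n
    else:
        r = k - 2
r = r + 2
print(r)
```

k=1, n=1
k <= 8 is True; n >= 7 is False
→ r = n * 4 = 4
r = 4+2 = 6

6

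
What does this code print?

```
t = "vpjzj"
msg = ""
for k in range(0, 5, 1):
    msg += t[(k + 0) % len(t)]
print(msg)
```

vpjzj

k=0: add t[0]='v' → 'v'
k=1: add t[1]='p' → 'vp'
k=2: add t[2]='j' → 'vpj'
k=3: add t[3]='z' → 'vpjz'
k=4: add t[4]='j' → 'vpjzj'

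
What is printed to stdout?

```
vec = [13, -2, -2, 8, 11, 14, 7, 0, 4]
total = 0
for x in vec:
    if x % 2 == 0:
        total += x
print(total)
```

22

x=13: not even
x=-2: even, total = 0+(-2) = -2
x=-2: even, total = (-2)+(-2) = -4
x=8: even, total = (-4)+8 = 4
x=11: not even
x=14: even, total = 4+14 = 18
x=7: not even
x=0: even, total = 18+0 = 18
x=4: even, total = 18+4 = 22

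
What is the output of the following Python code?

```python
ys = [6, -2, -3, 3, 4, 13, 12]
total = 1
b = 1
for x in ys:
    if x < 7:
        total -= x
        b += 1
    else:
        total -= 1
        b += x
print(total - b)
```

-40

x=6: <7, total = 1-6 = -5; b=2
x=-2: <7, total = (-5)-(-2) = -3; b=3
x=-3: <7, total = (-3)-(-3) = 0; b=4
x=3: <7, total = 0-3 = -3; b=5
x=4: <7, total = (-3)-4 = -7; b=6
x=13: not <7, total = (-7)-1 = -8; b=19
x=12: not <7, total = (-8)-1 = -9; b=31
total-b = (-9)-31 = -40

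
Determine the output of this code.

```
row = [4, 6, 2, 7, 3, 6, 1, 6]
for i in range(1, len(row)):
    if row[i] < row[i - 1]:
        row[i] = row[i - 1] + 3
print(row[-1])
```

24

i=1: 6>=4, unchanged → [4, 6, 2, 7, 3, 6, 1, 6]
i=2: 2<6, row[2] = 6+3 = 9 → [4, 6, 9, 7, 3, 6, 1, 6]
i=3: 7<9, row[3] = 9+3 = 12 → [4, 6, 9, 12, 3, 6, 1, 6]
i=4: 3<12, row[4] = 12+3 = 15 → [4, 6, 9, 12, 15, 6, 1, 6]
i=5: 6<15, row[5] = 15+3 = 18 → [4, 6, 9, 12, 15, 18, 1, 6]
i=6: 1<18, row[6] = 18+3 = 21 → [4, 6, 9, 12, 15, 18, 21, 6]
i=7: 6<21, row[7] = 21+3 = 24 → [4, 6, 9, 12, 15, 18, 21, 24]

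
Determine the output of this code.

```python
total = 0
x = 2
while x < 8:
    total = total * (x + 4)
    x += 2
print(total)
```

x=2: total = 0*6 = 0
x=4: total = 0*8 = 0
x=6: total = 0*10 = 0

0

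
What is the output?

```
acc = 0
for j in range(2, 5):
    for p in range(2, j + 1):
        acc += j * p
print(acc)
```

55

j=2,p=2: acc = 0+4 = 4
j=3,p=2: acc = 4+6 = 10
j=3,p=3: acc = 10+9 = 19
j=4,p=2: acc = 19+8 = 27
j=4,p=3: acc = 27+12 = 39
j=4,p=4: acc = 39+16 = 55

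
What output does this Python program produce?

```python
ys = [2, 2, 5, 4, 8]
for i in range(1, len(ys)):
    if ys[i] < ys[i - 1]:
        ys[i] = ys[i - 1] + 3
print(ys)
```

[2, 2, 5, 8, 8]

i=1: 2>=2, unchanged → [2, 2, 5, 4, 8]
i=2: 5>=2, unchanged → [2, 2, 5, 4, 8]
i=3: 4<5, ys[3] = 5+3 = 8 → [2, 2, 5, 8, 8]
i=4: 8>=8, unchanged → [2, 2, 5, 8, 8]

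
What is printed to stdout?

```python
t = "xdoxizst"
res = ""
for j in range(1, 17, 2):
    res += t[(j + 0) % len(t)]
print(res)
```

dxztdxzt

j=1: add t[1]='d' → 'd'
j=3: add t[3]='x' → 'dx'
j=5: add t[5]='z' → 'dxz'
j=7: add t[7]='t' → 'dxzt'
j=9: add t[1]='d' → 'dxztd'
j=11: add t[3]='x' → 'dxztdx'
j=13: add t[5]='z' → 'dxztdxz'
j=15: add t[7]='t' → 'dxztdxzt'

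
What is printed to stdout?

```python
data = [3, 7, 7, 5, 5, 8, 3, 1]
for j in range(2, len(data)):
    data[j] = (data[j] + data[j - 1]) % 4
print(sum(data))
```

18

j=2: data[2] = (7+7)%4 = 2 → [3, 7, 2, 5, 5, 8, 3, 1]
j=3: data[3] = (5+2)%4 = 3 → [3, 7, 2, 3, 5, 8, 3, 1]
j=4: data[4] = (5+3)%4 = 0 → [3, 7, 2, 3, 0, 8, 3, 1]
j=5: data[5] = (8+0)%4 = 0 → [3, 7, 2, 3, 0, 0, 3, 1]
j=6: data[6] = (3+0)%4 = 3 → [3, 7, 2, 3, 0, 0, 3, 1]
j=7: data[7] = (1+3)%4 = 0 → [3, 7, 2, 3, 0, 0, 3, 0]
sum = 18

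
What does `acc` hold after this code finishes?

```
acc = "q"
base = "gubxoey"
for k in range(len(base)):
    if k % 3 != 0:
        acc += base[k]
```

k=0: skip
k=1: add 'u' → 'qu'
k=2: add 'b' → 'qub'
k=3: skip
k=4: add 'o' → 'qubo'
k=5: add 'e' → 'quboe'
k=6: skip

'quboe'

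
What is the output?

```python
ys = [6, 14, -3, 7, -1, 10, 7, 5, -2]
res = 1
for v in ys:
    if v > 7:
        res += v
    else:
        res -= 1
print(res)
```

v=6: not >7, res = 1-1 = 0
v=14: >7, res = 0+14 = 14
v=-3: not >7, res = 14-1 = 13
v=7: not >7, res = 13-1 = 12
v=-1: not >7, res = 12-1 = 11
v=10: >7, res = 11+10 = 21
v=7: not >7, res = 21-1 = 20
v=5: not >7, res = 20-1 = 19
v=-2: not >7, res = 19-1 = 18

18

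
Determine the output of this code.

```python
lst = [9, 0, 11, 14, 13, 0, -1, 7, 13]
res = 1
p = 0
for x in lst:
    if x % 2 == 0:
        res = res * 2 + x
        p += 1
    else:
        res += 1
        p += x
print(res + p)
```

x=9: not even, res = 1+1 = 2; p=9
x=0: even, res = 2*2+0 = 4; p=10
x=11: not even, res = 4+1 = 5; p=21
x=14: even, res = 5*2+14 = 24; p=22
x=13: not even, res = 24+1 = 25; p=35
x=0: even, res = 25*2+0 = 50; p=36
x=-1: not even, res = 50+1 = 51; p=35
x=7: not even, res = 51+1 = 52; p=42
x=13: not even, res = 52+1 = 53; p=55
res+p = 53+55 = 108

108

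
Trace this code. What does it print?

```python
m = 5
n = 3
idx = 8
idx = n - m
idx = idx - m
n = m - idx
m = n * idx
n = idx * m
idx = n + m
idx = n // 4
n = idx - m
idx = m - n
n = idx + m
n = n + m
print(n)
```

idx = 3-5 = -2
idx = (-2)-5 = -7
n = 5-(-7) = 12
m = 12*(-7) = -84
n = (-7)*(-84) = 588
idx = 588+(-84) = 504
idx = 588//4 = 147
n = 147-(-84) = 231
idx = (-84)-231 = -315
n = (-315)+(-84) = -399
n = (-399)+(-84) = -483

-483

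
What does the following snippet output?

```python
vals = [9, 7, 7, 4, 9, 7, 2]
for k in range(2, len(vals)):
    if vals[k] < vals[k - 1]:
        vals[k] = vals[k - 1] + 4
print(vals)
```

k=2: 7>=7, unchanged → [9, 7, 7, 4, 9, 7, 2]
k=3: 4<7, vals[3] = 7+4 = 11 → [9, 7, 7, 11, 9, 7, 2]
k=4: 9<11, vals[4] = 11+4 = 15 → [9, 7, 7, 11, 15, 7, 2]
k=5: 7<15, vals[5] = 15+4 = 19 → [9, 7, 7, 11, 15, 19, 2]
k=6: 2<19, vals[6] = 19+4 = 23 → [9, 7, 7, 11, 15, 19, 23]

[9, 7, 7, 11, 15, 19, 23]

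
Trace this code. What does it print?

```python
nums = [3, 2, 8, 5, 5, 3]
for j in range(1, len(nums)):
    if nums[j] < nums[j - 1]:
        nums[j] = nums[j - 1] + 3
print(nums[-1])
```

17

j=1: 2<3, nums[1] = 3+3 = 6 → [3, 6, 8, 5, 5, 3]
j=2: 8>=6, unchanged → [3, 6, 8, 5, 5, 3]
j=3: 5<8, nums[3] = 8+3 = 11 → [3, 6, 8, 11, 5, 3]
j=4: 5<11, nums[4] = 11+3 = 14 → [3, 6, 8, 11, 14, 3]
j=5: 3<14, nums[5] = 14+3 = 17 → [3, 6, 8, 11, 14, 17]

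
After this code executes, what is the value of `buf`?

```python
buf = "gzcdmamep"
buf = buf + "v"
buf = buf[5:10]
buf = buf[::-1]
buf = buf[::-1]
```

'amepv'

+ 'v' → 'gzcdmamepv'
slice [5:10] → 'amepv'
reverse → 'vpema'
reverse → 'amepv'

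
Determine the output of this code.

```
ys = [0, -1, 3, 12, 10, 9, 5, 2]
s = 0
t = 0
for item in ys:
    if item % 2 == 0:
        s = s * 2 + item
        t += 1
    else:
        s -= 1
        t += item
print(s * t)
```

1000

item=0: even, s = 0*2+0 = 0; t=1
item=-1: not even, s = 0-1 = -1; t=0
item=3: not even, s = (-1)-1 = -2; t=3
item=12: even, s = (-2)*2+12 = 8; t=4
item=10: even, s = 8*2+10 = 26; t=5
item=9: not even, s = 26-1 = 25; t=14
item=5: not even, s = 25-1 = 24; t=19
item=2: even, s = 24*2+2 = 50; t=20
s*t = 50*20 = 1000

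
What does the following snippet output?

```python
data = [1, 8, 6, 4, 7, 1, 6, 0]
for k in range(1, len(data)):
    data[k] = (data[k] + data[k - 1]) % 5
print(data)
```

[1, 4, 0, 4, 1, 2, 3, 3]

k=1: data[1] = (8+1)%5 = 4 → [1, 4, 6, 4, 7, 1, 6, 0]
k=2: data[2] = (6+4)%5 = 0 → [1, 4, 0, 4, 7, 1, 6, 0]
k=3: data[3] = (4+0)%5 = 4 → [1, 4, 0, 4, 7, 1, 6, 0]
k=4: data[4] = (7+4)%5 = 1 → [1, 4, 0, 4, 1, 1, 6, 0]
k=5: data[5] = (1+1)%5 = 2 → [1, 4, 0, 4, 1, 2, 6, 0]
k=6: data[6] = (6+2)%5 = 3 → [1, 4, 0, 4, 1, 2, 3, 0]
k=7: data[7] = (0+3)%5 = 3 → [1, 4, 0, 4, 1, 2, 3, 3]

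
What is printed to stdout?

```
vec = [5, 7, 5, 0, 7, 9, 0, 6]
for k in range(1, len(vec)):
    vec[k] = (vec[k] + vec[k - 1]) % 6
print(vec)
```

[5, 0, 5, 5, 0, 3, 3, 3]

k=1: vec[1] = (7+5)%6 = 0 → [5, 0, 5, 0, 7, 9, 0, 6]
k=2: vec[2] = (5+0)%6 = 5 → [5, 0, 5, 0, 7, 9, 0, 6]
k=3: vec[3] = (0+5)%6 = 5 → [5, 0, 5, 5, 7, 9, 0, 6]
k=4: vec[4] = (7+5)%6 = 0 → [5, 0, 5, 5, 0, 9, 0, 6]
k=5: vec[5] = (9+0)%6 = 3 → [5, 0, 5, 5, 0, 3, 0, 6]
k=6: vec[6] = (0+3)%6 = 3 → [5, 0, 5, 5, 0, 3, 3, 6]
k=7: vec[7] = (6+3)%6 = 3 → [5, 0, 5, 5, 0, 3, 3, 3]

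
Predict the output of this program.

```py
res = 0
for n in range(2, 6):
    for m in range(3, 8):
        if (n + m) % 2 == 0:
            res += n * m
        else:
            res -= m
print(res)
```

130

n=2,m=3: odd sum, res = 0-3 = -3
n=2,m=4: even sum, res = (-3)+8 = 5
n=2,m=5: odd sum, res = 5-5 = 0
n=2,m=6: even sum, res = 0+12 = 12
n=2,m=7: odd sum, res = 12-7 = 5
n=3,m=3: even sum, res = 5+9 = 14
n=3,m=4: odd sum, res = 14-4 = 10
n=3,m=5: even sum, res = 10+15 = 25
n=3,m=6: odd sum, res = 25-6 = 19
n=3,m=7: even sum, res = 19+21 = 40
n=4,m=3: odd sum, res = 40-3 = 37
n=4,m=4: even sum, res = 37+16 = 53
n=4,m=5: odd sum, res = 53-5 = 48
n=4,m=6: even sum, res = 48+24 = 72
n=4,m=7: odd sum, res = 72-7 = 65
n=5,m=3: even sum, res = 65+15 = 80
n=5,m=4: odd sum, res = 80-4 = 76
n=5,m=5: even sum, res = 76+25 = 101
n=5,m=6: odd sum, res = 101-6 = 95
n=5,m=7: even sum, res = 95+35 = 130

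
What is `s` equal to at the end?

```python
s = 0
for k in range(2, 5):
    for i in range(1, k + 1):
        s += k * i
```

64

k=2,i=1: s = 0+2 = 2
k=2,i=2: s = 2+4 = 6
k=3,i=1: s = 6+3 = 9
k=3,i=2: s = 9+6 = 15
k=3,i=3: s = 15+9 = 24
k=4,i=1: s = 24+4 = 28
k=4,i=2: s = 28+8 = 36
k=4,i=3: s = 36+12 = 48
k=4,i=4: s = 48+16 = 64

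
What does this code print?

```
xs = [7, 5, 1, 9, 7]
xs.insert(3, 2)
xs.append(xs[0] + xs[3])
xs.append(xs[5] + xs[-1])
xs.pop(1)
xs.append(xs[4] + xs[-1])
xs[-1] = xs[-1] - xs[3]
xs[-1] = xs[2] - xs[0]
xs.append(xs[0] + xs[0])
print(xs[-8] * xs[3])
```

9

insert 2 at 3 → [7, 5, 1, 2, 9, 7]
append xs[0]+xs[3] = 7+2 = 9 → [7, 5, 1, 2, 9, 7, 9]
append xs[5]+xs[-1] = 7+9 = 16 → [7, 5, 1, 2, 9, 7, 9, 16]
pop(1) removes 5 → [7, 1, 2, 9, 7, 9, 16]
append xs[4]+xs[-1] = 7+16 = 23 → [7, 1, 2, 9, 7, 9, 16, 23]
xs[-1] = xs[-1]-xs[3] = 23-9 = 14 → [7, 1, 2, 9, 7, 9, 16, 14]
xs[-1] = xs[2]-xs[0] = 2-7 = -5 → [7, 1, 2, 9, 7, 9, 16, -5]
append xs[0]+xs[0] = 7+7 = 14 → [7, 1, 2, 9, 7, 9, 16, -5, 14]
xs[-8]*xs[3] = 1*9 = 9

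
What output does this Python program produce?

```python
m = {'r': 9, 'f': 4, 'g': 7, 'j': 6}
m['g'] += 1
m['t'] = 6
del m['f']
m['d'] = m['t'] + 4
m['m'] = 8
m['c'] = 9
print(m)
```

{'r': 9, 'g': 8, 'j': 6, 't': 6, 'd': 10, 'm': 8, 'c': 9}

m['g'] = 7+1 = 8 → {'r': 9, 'f': 4, 'g': 8, 'j': 6}
m['t'] = 6 → {'r': 9, 'f': 4, 'g': 8, 'j': 6, 't': 6}
del 'f' → {'r': 9, 'g': 8, 'j': 6, 't': 6}
m['d'] = m['t']+4 = 10 → {'r': 9, 'g': 8, 'j': 6, 't': 6, 'd': 10}
m['m'] = 8 → {'r': 9, 'g': 8, 'j': 6, 't': 6, 'd': 10, 'm': 8}
m['c'] = 9 → {'r': 9, 'g': 8, 'j': 6, 't': 6, 'd': 10, 'm': 8, 'c': 9}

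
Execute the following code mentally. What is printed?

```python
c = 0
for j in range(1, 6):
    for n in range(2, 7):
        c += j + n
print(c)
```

175

j=1,n=2: c = 0+3 = 3
j=1,n=3: c = 3+4 = 7
j=1,n=4: c = 7+5 = 12
j=1,n=5: c = 12+6 = 18
j=1,n=6: c = 18+7 = 25
j=2,n=2: c = 25+4 = 29
j=2,n=3: c = 29+5 = 34
j=2,n=4: c = 34+6 = 40
j=2,n=5: c = 40+7 = 47
j=2,n=6: c = 47+8 = 55
j=3,n=2: c = 55+5 = 60
j=3,n=3: c = 60+6 = 66
j=3,n=4: c = 66+7 = 73
j=3,n=5: c = 73+8 = 81
j=3,n=6: c = 81+9 = 90
j=4,n=2: c = 90+6 = 96
j=4,n=3: c = 96+7 = 103
j=4,n=4: c = 103+8 = 111
j=4,n=5: c = 111+9 = 120
j=4,n=6: c = 120+10 = 130
j=5,n=2: c = 130+7 = 137
j=5,n=3: c = 137+8 = 145
j=5,n=4: c = 145+9 = 154
j=5,n=5: c = 154+10 = 164
j=5,n=6: c = 164+11 = 175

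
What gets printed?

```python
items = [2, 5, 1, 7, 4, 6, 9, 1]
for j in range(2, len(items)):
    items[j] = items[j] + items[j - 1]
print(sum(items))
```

131

j=2: items[2] = 1+5 = 6 → [2, 5, 6, 7, 4, 6, 9, 1]
j=3: items[3] = 7+6 = 13 → [2, 5, 6, 13, 4, 6, 9, 1]
j=4: items[4] = 4+13 = 17 → [2, 5, 6, 13, 17, 6, 9, 1]
j=5: items[5] = 6+17 = 23 → [2, 5, 6, 13, 17, 23, 9, 1]
j=6: items[6] = 9+23 = 32 → [2, 5, 6, 13, 17, 23, 32, 1]
j=7: items[7] = 1+32 = 33 → [2, 5, 6, 13, 17, 23, 32, 33]
sum = 131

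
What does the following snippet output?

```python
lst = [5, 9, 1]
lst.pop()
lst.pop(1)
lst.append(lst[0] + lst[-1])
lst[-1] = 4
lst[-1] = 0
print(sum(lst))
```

5

pop() removes 1 → [5, 9]
pop(1) removes 9 → [5]
append lst[0]+lst[-1] = 5+5 = 10 → [5, 10]
lst[-1] = 4 → [5, 4]
lst[-1] = 0 → [5, 0]
sum = 5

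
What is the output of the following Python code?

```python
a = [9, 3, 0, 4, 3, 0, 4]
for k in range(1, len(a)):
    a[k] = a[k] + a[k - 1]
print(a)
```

[9, 12, 12, 16, 19, 19, 23]

k=1: a[1] = 3+9 = 12 → [9, 12, 0, 4, 3, 0, 4]
k=2: a[2] = 0+12 = 12 → [9, 12, 12, 4, 3, 0, 4]
k=3: a[3] = 4+12 = 16 → [9, 12, 12, 16, 3, 0, 4]
k=4: a[4] = 3+16 = 19 → [9, 12, 12, 16, 19, 0, 4]
k=5: a[5] = 0+19 = 19 → [9, 12, 12, 16, 19, 19, 4]
k=6: a[6] = 4+19 = 23 → [9, 12, 12, 16, 19, 19, 23]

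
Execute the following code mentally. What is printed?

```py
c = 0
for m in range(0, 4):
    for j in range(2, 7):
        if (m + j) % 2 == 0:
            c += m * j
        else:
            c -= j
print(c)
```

16

m=0,j=2: even sum, c = 0+0 = 0
m=0,j=3: odd sum, c = 0-3 = -3
m=0,j=4: even sum, c = (-3)+0 = -3
m=0,j=5: odd sum, c = (-3)-5 = -8
m=0,j=6: even sum, c = (-8)+0 = -8
m=1,j=2: odd sum, c = (-8)-2 = -10
m=1,j=3: even sum, c = (-10)+3 = -7
m=1,j=4: odd sum, c = (-7)-4 = -11
m=1,j=5: even sum, c = (-11)+5 = -6
m=1,j=6: odd sum, c = (-6)-6 = -12
m=2,j=2: even sum, c = (-12)+4 = -8
m=2,j=3: odd sum, c = (-8)-3 = -11
m=2,j=4: even sum, c = (-11)+8 = -3
m=2,j=5: odd sum, c = (-3)-5 = -8
m=2,j=6: even sum, c = (-8)+12 = 4
m=3,j=2: odd sum, c = 4-2 = 2
m=3,j=3: even sum, c = 2+9 = 11
m=3,j=4: odd sum, c = 11-4 = 7
m=3,j=5: even sum, c = 7+15 = 22
m=3,j=6: odd sum, c = 22-6 = 16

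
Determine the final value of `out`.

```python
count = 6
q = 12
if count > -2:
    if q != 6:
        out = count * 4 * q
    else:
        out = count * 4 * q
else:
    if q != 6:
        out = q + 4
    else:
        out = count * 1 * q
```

288

count=6, q=12
count > -2 is True; q != 6 is True
→ out = count * 4 * q = 288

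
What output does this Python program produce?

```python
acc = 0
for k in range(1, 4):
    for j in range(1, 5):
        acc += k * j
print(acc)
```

k=1,j=1: acc = 0+1 = 1
k=1,j=2: acc = 1+2 = 3
k=1,j=3: acc = 3+3 = 6
k=1,j=4: acc = 6+4 = 10
k=2,j=1: acc = 10+2 = 12
k=2,j=2: acc = 12+4 = 16
k=2,j=3: acc = 16+6 = 22
k=2,j=4: acc = 22+8 = 30
k=3,j=1: acc = 30+3 = 33
k=3,j=2: acc = 33+6 = 39
k=3,j=3: acc = 39+9 = 48
k=3,j=4: acc = 48+12 = 60

60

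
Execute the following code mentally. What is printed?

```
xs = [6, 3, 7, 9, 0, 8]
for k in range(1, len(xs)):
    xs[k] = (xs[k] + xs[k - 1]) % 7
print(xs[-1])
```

5

k=1: xs[1] = (3+6)%7 = 2 → [6, 2, 7, 9, 0, 8]
k=2: xs[2] = (7+2)%7 = 2 → [6, 2, 2, 9, 0, 8]
k=3: xs[3] = (9+2)%7 = 4 → [6, 2, 2, 4, 0, 8]
k=4: xs[4] = (0+4)%7 = 4 → [6, 2, 2, 4, 4, 8]
k=5: xs[5] = (8+4)%7 = 5 → [6, 2, 2, 4, 4, 5]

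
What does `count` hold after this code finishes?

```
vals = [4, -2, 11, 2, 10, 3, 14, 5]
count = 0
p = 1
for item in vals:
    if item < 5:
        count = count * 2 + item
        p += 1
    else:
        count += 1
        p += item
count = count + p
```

item=4: <5, count = 0*2+4 = 4; p=2
item=-2: <5, count = 4*2+(-2) = 6; p=3
item=11: not <5, count = 6+1 = 7; p=14
item=2: <5, count = 7*2+2 = 16; p=15
item=10: not <5, count = 16+1 = 17; p=25
item=3: <5, count = 17*2+3 = 37; p=26
item=14: not <5, count = 37+1 = 38; p=40
item=5: not <5, count = 38+1 = 39; p=45
count+p = 39+45 = 84

84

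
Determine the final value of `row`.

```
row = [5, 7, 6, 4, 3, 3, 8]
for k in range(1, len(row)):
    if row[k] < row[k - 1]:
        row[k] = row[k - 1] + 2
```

k=1: 7>=5, unchanged → [5, 7, 6, 4, 3, 3, 8]
k=2: 6<7, row[2] = 7+2 = 9 → [5, 7, 9, 4, 3, 3, 8]
k=3: 4<9, row[3] = 9+2 = 11 → [5, 7, 9, 11, 3, 3, 8]
k=4: 3<11, row[4] = 11+2 = 13 → [5, 7, 9, 11, 13, 3, 8]
k=5: 3<13, row[5] = 13+2 = 15 → [5, 7, 9, 11, 13, 15, 8]
k=6: 8<15, row[6] = 15+2 = 17 → [5, 7, 9, 11, 13, 15, 17]

[5, 7, 9, 11, 13, 15, 17]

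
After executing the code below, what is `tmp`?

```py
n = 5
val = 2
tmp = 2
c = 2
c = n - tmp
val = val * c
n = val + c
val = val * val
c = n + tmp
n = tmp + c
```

c = 5-2 = 3
val = 2*3 = 6
n = 6+3 = 9
val = 6*6 = 36
c = 9+2 = 11
n = 2+11 = 13

2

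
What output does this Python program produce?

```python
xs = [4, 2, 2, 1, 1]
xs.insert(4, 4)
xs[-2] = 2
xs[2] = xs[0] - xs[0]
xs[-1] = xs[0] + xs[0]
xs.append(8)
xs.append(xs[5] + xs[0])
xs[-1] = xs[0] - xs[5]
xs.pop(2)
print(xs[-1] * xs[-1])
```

16

insert 4 at 4 → [4, 2, 2, 1, 4, 1]
xs[-2] = 2 → [4, 2, 2, 1, 2, 1]
xs[2] = xs[0]-xs[0] = 4-4 = 0 → [4, 2, 0, 1, 2, 1]
xs[-1] = xs[0]+xs[0] = 4+4 = 8 → [4, 2, 0, 1, 2, 8]
append 8 → [4, 2, 0, 1, 2, 8, 8]
append xs[5]+xs[0] = 8+4 = 12 → [4, 2, 0, 1, 2, 8, 8, 12]
xs[-1] = xs[0]-xs[5] = 4-8 = -4 → [4, 2, 0, 1, 2, 8, 8, -4]
pop(2) removes 0 → [4, 2, 1, 2, 8, 8, -4]
xs[-1]*xs[-1] = (-4)*(-4) = 16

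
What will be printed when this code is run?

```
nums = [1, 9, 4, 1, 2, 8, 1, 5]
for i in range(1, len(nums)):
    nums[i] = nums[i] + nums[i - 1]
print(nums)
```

[1, 10, 14, 15, 17, 25, 26, 31]

i=1: nums[1] = 9+1 = 10 → [1, 10, 4, 1, 2, 8, 1, 5]
i=2: nums[2] = 4+10 = 14 → [1, 10, 14, 1, 2, 8, 1, 5]
i=3: nums[3] = 1+14 = 15 → [1, 10, 14, 15, 2, 8, 1, 5]
i=4: nums[4] = 2+15 = 17 → [1, 10, 14, 15, 17, 8, 1, 5]
i=5: nums[5] = 8+17 = 25 → [1, 10, 14, 15, 17, 25, 1, 5]
i=6: nums[6] = 1+25 = 26 → [1, 10, 14, 15, 17, 25, 26, 5]
i=7: nums[7] = 5+26 = 31 → [1, 10, 14, 15, 17, 25, 26, 31]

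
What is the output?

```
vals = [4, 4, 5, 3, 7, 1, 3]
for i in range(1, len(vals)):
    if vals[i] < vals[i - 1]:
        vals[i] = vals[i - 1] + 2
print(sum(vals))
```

47

i=1: 4>=4, unchanged → [4, 4, 5, 3, 7, 1, 3]
i=2: 5>=4, unchanged → [4, 4, 5, 3, 7, 1, 3]
i=3: 3<5, vals[3] = 5+2 = 7 → [4, 4, 5, 7, 7, 1, 3]
i=4: 7>=7, unchanged → [4, 4, 5, 7, 7, 1, 3]
i=5: 1<7, vals[5] = 7+2 = 9 → [4, 4, 5, 7, 7, 9, 3]
i=6: 3<9, vals[6] = 9+2 = 11 → [4, 4, 5, 7, 7, 9, 11]
sum = 47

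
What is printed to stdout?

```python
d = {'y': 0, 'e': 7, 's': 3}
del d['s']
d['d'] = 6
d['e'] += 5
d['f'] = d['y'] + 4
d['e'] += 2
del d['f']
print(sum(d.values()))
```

del 's' → {'y': 0, 'e': 7}
d['d'] = 6 → {'y': 0, 'e': 7, 'd': 6}
d['e'] = 7+5 = 12 → {'y': 0, 'e': 12, 'd': 6}
d['f'] = d['y']+4 = 4 → {'y': 0, 'e': 12, 'd': 6, 'f': 4}
d['e'] = 12+2 = 14 → {'y': 0, 'e': 14, 'd': 6, 'f': 4}
del 'f' → {'y': 0, 'e': 14, 'd': 6}
sum of values = 20

20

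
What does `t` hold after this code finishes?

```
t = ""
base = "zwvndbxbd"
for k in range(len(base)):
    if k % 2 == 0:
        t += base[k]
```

'zvdxd'

k=0: add 'z' → 'z'
k=1: skip
k=2: add 'v' → 'zv'
k=3: skip
k=4: add 'd' → 'zvd'
k=5: skip
k=6: add 'x' → 'zvdx'
k=7: skip
k=8: add 'd' → 'zvdxd'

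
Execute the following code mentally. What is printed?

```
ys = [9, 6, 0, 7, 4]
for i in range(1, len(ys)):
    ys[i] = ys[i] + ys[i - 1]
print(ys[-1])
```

26

i=1: ys[1] = 6+9 = 15 → [9, 15, 0, 7, 4]
i=2: ys[2] = 0+15 = 15 → [9, 15, 15, 7, 4]
i=3: ys[3] = 7+15 = 22 → [9, 15, 15, 22, 4]
i=4: ys[4] = 4+22 = 26 → [9, 15, 15, 22, 26]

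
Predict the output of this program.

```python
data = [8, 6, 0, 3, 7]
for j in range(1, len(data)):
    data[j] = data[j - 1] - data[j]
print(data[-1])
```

j=1: data[1] = 8-6 = 2 → [8, 2, 0, 3, 7]
j=2: data[2] = 2-0 = 2 → [8, 2, 2, 3, 7]
j=3: data[3] = 2-3 = -1 → [8, 2, 2, -1, 7]
j=4: data[4] = (-1)-7 = -8 → [8, 2, 2, -1, -8]

-8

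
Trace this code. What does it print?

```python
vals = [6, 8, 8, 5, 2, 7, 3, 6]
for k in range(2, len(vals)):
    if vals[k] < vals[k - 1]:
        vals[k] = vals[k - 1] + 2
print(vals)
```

[6, 8, 8, 10, 12, 14, 16, 18]

k=2: 8>=8, unchanged → [6, 8, 8, 5, 2, 7, 3, 6]
k=3: 5<8, vals[3] = 8+2 = 10 → [6, 8, 8, 10, 2, 7, 3, 6]
k=4: 2<10, vals[4] = 10+2 = 12 → [6, 8, 8, 10, 12, 7, 3, 6]
k=5: 7<12, vals[5] = 12+2 = 14 → [6, 8, 8, 10, 12, 14, 3, 6]
k=6: 3<14, vals[6] = 14+2 = 16 → [6, 8, 8, 10, 12, 14, 16, 6]
k=7: 6<16, vals[7] = 16+2 = 18 → [6, 8, 8, 10, 12, 14, 16, 18]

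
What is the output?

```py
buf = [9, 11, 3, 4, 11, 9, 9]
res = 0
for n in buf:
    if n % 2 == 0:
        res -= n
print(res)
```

n=9: not even
n=11: not even
n=3: not even
n=4: even, res = 0-4 = -4
n=11: not even
n=9: not even
n=9: not even

-4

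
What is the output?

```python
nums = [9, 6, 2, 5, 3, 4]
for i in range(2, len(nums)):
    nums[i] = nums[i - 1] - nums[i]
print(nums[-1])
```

i=2: nums[2] = 6-2 = 4 → [9, 6, 4, 5, 3, 4]
i=3: nums[3] = 4-5 = -1 → [9, 6, 4, -1, 3, 4]
i=4: nums[4] = (-1)-3 = -4 → [9, 6, 4, -1, -4, 4]
i=5: nums[5] = (-4)-4 = -8 → [9, 6, 4, -1, -4, -8]

-8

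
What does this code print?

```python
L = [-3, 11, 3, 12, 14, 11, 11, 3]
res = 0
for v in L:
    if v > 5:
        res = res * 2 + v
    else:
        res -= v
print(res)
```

406

v=-3: not >5, res = 0-(-3) = 3
v=11: >5, res = 3*2+11 = 17
v=3: not >5, res = 17-3 = 14
v=12: >5, res = 14*2+12 = 40
v=14: >5, res = 40*2+14 = 94
v=11: >5, res = 94*2+11 = 199
v=11: >5, res = 199*2+11 = 409
v=3: not >5, res = 409-3 = 406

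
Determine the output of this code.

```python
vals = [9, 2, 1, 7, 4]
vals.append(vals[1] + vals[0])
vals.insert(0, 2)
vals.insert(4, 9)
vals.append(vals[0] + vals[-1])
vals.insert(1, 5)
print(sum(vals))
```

63

append vals[1]+vals[0] = 2+9 = 11 → [9, 2, 1, 7, 4, 11]
insert 2 at 0 → [2, 9, 2, 1, 7, 4, 11]
insert 9 at 4 → [2, 9, 2, 1, 9, 7, 4, 11]
append vals[0]+vals[-1] = 2+11 = 13 → [2, 9, 2, 1, 9, 7, 4, 11, 13]
insert 5 at 1 → [2, 5, 9, 2, 1, 9, 7, 4, 11, 13]
sum = 63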